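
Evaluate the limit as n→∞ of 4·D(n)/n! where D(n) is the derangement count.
4/e

Explanation: D(n)/n! → 1/e, so 4·D(n)/n! → 4/e.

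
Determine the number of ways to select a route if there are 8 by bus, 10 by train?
18
By the addition principle: 8 + 10 = 18.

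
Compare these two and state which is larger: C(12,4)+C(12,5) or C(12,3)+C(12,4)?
C(12,4)+C(12,5)

First=1,287, Second=715.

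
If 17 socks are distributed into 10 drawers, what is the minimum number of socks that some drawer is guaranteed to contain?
2

Working:
Pigeonhole: ⌈17/10⌉ = 2.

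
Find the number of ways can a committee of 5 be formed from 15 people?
3,003

Solution: C(15,5) = 15! / (5! × (15-5)!)
         = 15! / (5! × 10!)
         = 3,003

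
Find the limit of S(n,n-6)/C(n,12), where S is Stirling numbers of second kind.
10395

Solution: The leading term of S(n,n-6) as a polynomial in n is (11)!!·C(n,12), so the ratio → (11)!! = 10395.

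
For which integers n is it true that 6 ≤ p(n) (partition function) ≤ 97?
5, 6, 7, 8, 9, 10, 11, 12

Explanation: Tabulating p(n) via p(n) = p(n−1) + p(n−2) − p(n−5) − p(n−7) + …: p(4)=5; p(5)=7; p(6)=11; p(7)=15; p(8)=22; p(9)=30; p(10)=42; p(11)=56; p(12)=77; p(13)=101. So valid n = 5, 6, 7, 8, 9, 10, 11, 12.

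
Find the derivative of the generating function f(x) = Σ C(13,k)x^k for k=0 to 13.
Σ k·C(13,k)x^(k-1) for k=1 to 13
Term-by-term differentiation gives Σ k·C(13,k)x^{k-1} for k=1 to 13.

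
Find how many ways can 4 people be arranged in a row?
24

Reasoning: Arrangements of 4 distinct objects: 4! = 24.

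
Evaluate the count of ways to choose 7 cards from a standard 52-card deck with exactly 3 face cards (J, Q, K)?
20,105,800

12 face cards and 40 non-face cards: C(12,3) × C(40,4) = 220 × 91,390 = 20,105,800.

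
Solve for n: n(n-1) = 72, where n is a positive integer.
n² − n − 72 = 0, so n = (1 ± √(1 + 4·72))/2 = (1 ± √289)/2 = (1 ± 17)/2, i.e. n = 9 or n = -8. Taking the positive root, n = 9 (check: 9×8 = 72).

Answer: 9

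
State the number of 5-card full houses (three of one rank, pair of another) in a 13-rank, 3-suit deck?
Triple rank: 13. Triple suits: C(3,3)=1. Pair rank: 12. Pair suits: C(3,2)=3. Total: 468.

Answer: 468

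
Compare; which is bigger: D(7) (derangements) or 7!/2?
7!/2
D(7) = (7-1)·[D(6) + D(5)] = 6·[265 + 44] = 1,854; 7!/2 = 5,040/2 = 2,520.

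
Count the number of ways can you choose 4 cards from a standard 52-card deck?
270,725
C(52,4) = 270,725.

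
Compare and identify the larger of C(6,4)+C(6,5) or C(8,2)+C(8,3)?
First=21, Second=84.

Answer: C(8,2)+C(8,3)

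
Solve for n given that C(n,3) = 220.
12
C(n,3) = n(n−1)(n−2)/3! is increasing in n, and n(n−1)(n−2) = 3!·220 = 1,320 ≈ (n−1)^3 gives n ≈ 12.0. Check: C(10,3) = 120, C(11,3) = 165, C(12,3) = 220 ✓. So n = 12.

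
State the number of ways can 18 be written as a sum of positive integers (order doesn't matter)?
385
Pentagonal recurrence p(n) = p(n−1) + p(n−2) − p(n−5) − p(n−7) + …: p(18) = p(17) + p(16) − p(13) − p(11) + p(6) + p(3) = 297 + 231 − 101 − 56 + 11 + 3 = 385.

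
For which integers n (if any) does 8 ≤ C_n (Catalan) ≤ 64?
4, 5

Solution: C_3=5; C_4=14; C_5=42; C_6=132. So valid n = 4, 5.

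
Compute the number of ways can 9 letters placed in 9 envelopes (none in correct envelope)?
Using D(n) = (n-1)[D(n-1) + D(n-2)]:
D(9) = (9-1) × [D(8) + D(7)]
      = 8 × [14833 + 1854]
      = 8 × 16687
      = 133,496

Answer: 133,496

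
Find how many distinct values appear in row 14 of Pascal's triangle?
8
Row 14 has entries C(14,0)..C(14,14); by symmetry C(14,k)=C(14,14-k), giving 8 distinct values.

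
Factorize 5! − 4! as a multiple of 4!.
4 × 4! = 96

Solution: 5! − 4! = 5·4! − 4! = (5 − 1)·4! = 4 × 4! = 96.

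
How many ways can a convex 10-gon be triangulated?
1,430

Working:
Using the Catalan number formula: C_n = C(2n, n) / (n+1)
C_8 = C(16, 8) / (8+1)
     = 12870 / 9
     = 1,430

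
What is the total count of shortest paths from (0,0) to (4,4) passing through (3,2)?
To (3,2): C(5,3)=10. From there: C(3,1)=3. Total: 30.
Final answer: 30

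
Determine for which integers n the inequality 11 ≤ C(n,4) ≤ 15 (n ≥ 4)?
6

Solution: C(5,4)=5; C(6,4)=15; C(7,4)=35. So valid n = 6.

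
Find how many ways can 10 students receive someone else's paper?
1,334,961

Working:
Using D(n) = (n-1)[D(n-1) + D(n-2)]:
D(10) = (10-1) × [D(9) + D(8)]
      = 9 × [133496 + 14833]
      = 9 × 148329
      = 1,334,961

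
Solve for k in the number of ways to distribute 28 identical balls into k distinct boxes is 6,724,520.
Stars and bars: the count is C(28+k−1, k−1), increasing in k. k=6: C(33,5) = 237,336, k=7: C(34,6) = 1,344,904, k=8: C(35,7) = 6,724,520 ✓. So k = 8.

Answer: 8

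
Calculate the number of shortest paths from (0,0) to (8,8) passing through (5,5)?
5,040

Solution: To (5,5): C(10,5)=252. From there: C(6,3)=20. Total: 5,040.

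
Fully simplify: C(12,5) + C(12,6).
1,716

Working:
By Pascal's identity: C(13,6) = 1,716.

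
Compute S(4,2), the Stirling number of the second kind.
7

Explanation: Using the Stirling recurrence: S(n,k) = k·S(n-1,k) + S(n-1,k-1)
S(4,2) = 2·S(3,2) + S(3,1)
         = 2·3 + 1
         = 6 + 1
         = 7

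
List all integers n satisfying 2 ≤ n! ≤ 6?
2, 3

Explanation: n! is strictly increasing; 2! = 2 and 3! = 6, so valid n = 2, 3.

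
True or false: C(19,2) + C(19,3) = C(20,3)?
True

Pascal's identity C(n,k) + C(n,k+1) = C(n+1,k+1): 171 + 969 = 1,140 = C(20,3).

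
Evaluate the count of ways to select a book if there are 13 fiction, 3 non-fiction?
16
By the addition principle: 13 + 3 = 16.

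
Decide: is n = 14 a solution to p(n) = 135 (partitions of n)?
Pentagonal recurrence p(n) = p(n−1) + p(n−2) − p(n−5) − p(n−7) + …: p(14) = p(13) + p(12) − p(9) − p(7) + p(2) = 101 + 77 − 30 − 15 + 2 = 135, which equals 135.
Final answer: Yes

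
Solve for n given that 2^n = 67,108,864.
26

Reasoning: 67,108,864 = 1,024 × 1,024 × 64 = 2^10 × 2^10 × 2^6 = 2^26, so n = 26.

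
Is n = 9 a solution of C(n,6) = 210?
No
C(9,6) = 9·8·7·6·5·4/6! = 60,480/720 = 84, which does not equal 210.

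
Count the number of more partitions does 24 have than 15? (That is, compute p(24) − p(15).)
1,399

Reasoning: Pentagonal recurrence p(n) = p(n−1) + p(n−2) − p(n−5) − p(n−7) + …: p(24) = p(23) + p(22) − p(19) − p(17) + p(12) + p(9) − p(2) = 1,255 + 1,002 − 490 − 297 + 77 + 30 − 2 = 1,575.
p(15) = p(14) + p(13) − p(10) − p(8) + p(3) + p(0) = 135 + 101 − 42 − 22 + 3 + 1 = 176.
Difference = 1,575 − 176 = 1,399.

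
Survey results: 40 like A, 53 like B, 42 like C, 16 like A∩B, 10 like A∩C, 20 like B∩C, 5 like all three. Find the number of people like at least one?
|A∪B∪C| = 40+53+42-16-10-20+5 = 94.
Final answer: 94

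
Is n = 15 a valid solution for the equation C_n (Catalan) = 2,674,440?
No

Reasoning: C_15 = C(30,15)/(15+1) = 155,117,520/16 = 9,694,845, which does not equal 2,674,440.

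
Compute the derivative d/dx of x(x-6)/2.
(2x - 6)/2

Explanation: d/dx[(x-0)(x-6)] = (x-6) + (x-0) = 2x - 6. Dividing by 2 gives (2x - 6)/2.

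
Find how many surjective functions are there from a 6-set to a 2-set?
62

Explanation: Onto functions = 2! × S(6,2)
First compute S(6,2) via recurrence:
Using the Stirling recurrence: S(n,k) = k·S(n-1,k) + S(n-1,k-1)
S(6,2) = 2·S(5,2) + S(5,1)
         = 2·15 + 1
         = 30 + 1
         = 31
Then: 2 × 31 = 62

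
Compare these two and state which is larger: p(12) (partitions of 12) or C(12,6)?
C(12,6)

Solution: Pentagonal recurrence p(n) = p(n−1) + p(n−2) − p(n−5) − p(n−7) + …: p(12) = p(11) + p(10) − p(7) − p(5) + p(0) = 56 + 42 − 15 − 7 + 1 = 77; C(12,6) = 924.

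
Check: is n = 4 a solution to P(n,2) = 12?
Yes

Explanation: P(4,2) = 4·3 = 12, which equals 12.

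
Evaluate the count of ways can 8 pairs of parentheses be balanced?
1,430

Reasoning: Using the Catalan number formula: C_n = C(2n, n) / (n+1)
C_8 = C(16, 8) / (8+1)
     = 12870 / 9
     = 1,430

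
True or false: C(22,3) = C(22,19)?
True

Explanation: C(22,3) = C(22,22-3) by the symmetry property; both equal 1,540.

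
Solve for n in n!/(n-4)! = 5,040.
10

Reasoning: n!/(n-4)! = n×(n-1)×(n-2)×(n-3), a product of 4 consecutive integers ≈ (n−1.5)^4. 5,040^(1/4) + 1.5 ≈ 9.9; check n = 10: 10×9×8×7 = 5,040 ✓. So n = 10.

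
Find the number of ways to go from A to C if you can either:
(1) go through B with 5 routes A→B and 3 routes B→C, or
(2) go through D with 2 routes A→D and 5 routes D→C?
Route via B: 5×3=15. Route via D: 2×5=10. Total: 25.
Final answer: 25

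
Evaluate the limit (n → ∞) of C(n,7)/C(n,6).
∞

Explanation: C(n,7)/C(n,6) = (n-6)/7 → ∞ as n → ∞.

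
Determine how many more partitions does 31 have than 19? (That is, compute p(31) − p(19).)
6,352
Pentagonal recurrence p(n) = p(n−1) + p(n−2) − p(n−5) − p(n−7) + …: p(31) = p(30) + p(29) − p(26) − p(24) + p(19) + p(16) − p(9) − p(5) = 5,604 + 4,565 − 2,436 − 1,575 + 490 + 231 − 30 − 7 = 6,842.
p(19) = p(18) + p(17) − p(14) − p(12) + p(7) + p(4) = 385 + 297 − 135 − 77 + 15 + 5 = 490.
Difference = 6,842 − 490 = 6,352.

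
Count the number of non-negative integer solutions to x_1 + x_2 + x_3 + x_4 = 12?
455

Working:
C(12+4-1, 4-1) = 455.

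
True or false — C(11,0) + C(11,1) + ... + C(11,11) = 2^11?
True

Reasoning: Binomial theorem with x = y = 1: Σ C(11,i) = (1+1)^11 = 2^11 = 2,048. The statement holds.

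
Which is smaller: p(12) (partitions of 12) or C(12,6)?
p(12)

Working:
Pentagonal recurrence p(n) = p(n−1) + p(n−2) − p(n−5) − p(n−7) + …: p(12) = p(11) + p(10) − p(7) − p(5) + p(0) = 56 + 42 − 15 − 7 + 1 = 77; C(12,6) = 924.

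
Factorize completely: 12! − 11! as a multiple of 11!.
11 × 11! = 439,084,800

Working:
12! − 11! = 12·11! − 11! = (12 − 1)·11! = 11 × 11! = 439,084,800.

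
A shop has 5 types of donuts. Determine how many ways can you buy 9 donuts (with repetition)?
Stars and bars: C(9+5-1, 9) = C(13, 9) = 715.
Final answer: 715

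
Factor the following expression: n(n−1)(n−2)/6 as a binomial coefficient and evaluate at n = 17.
n(n−1)(n−2)/6 = n!/(3!(n−3)!) = C(n,3). At n = 17: C(17,3) = 680.

Answer: C(n,3); C(17,3) = 680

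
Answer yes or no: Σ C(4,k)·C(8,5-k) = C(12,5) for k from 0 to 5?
Yes

Reasoning: Vandermonde's identity gives C(12,5) = 792; RHS C(12,5) = 792.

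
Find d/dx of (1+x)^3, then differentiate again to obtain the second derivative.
6(1+x)^1

Reasoning: First derivative: 3(1+x)^{2}. Second derivative: 3·2·(1+x)^{1} = 6(1+x)^{1}.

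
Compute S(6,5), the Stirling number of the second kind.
15

Solution: Using the Stirling recurrence: S(n,k) = k·S(n-1,k) + S(n-1,k-1)
S(6,5) = 5·S(5,5) + S(5,4)
         = 5·1 + 10
         = 5 + 10
         = 15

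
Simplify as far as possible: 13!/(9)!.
This equals 13×12×...×10 = 17,160.
Final answer: 17,160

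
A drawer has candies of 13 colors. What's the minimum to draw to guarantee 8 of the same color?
92
Worst case: 7 of each = 91. One more: 92.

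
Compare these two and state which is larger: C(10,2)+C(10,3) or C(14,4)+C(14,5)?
C(14,4)+C(14,5)

Solution: First=165, Second=3,003.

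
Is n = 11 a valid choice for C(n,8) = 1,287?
C(11,8) = 11·10·9·8·7·6·5·4/8! = 6,652,800/40,320 = 165, which does not equal 1,287.
Final answer: No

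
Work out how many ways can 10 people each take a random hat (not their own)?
Using D(n) = (n-1)[D(n-1) + D(n-2)]:
D(10) = (10-1) × [D(9) + D(8)]
      = 9 × [133496 + 14833]
      = 9 × 148329
      = 1,334,961

Answer: 1,334,961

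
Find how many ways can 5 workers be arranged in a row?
120

Solution: Arrangements of 5 distinct objects: 5! = 120.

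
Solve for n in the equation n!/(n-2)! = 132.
12

Solution: n!/(n-2)! = n×(n-1), a product of 2 consecutive integers ≈ (n−0.5)^2. 132^(1/2) + 0.5 ≈ 12.0; check n = 12: 12×11 = 132 ✓. So n = 12.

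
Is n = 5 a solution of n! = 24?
No

Reasoning: 5! = 5·4! = 5·24 = 120, which does not equal 24.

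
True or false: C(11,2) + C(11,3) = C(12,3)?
True

Pascal's identity C(n,k) + C(n,k+1) = C(n+1,k+1): 55 + 165 = 220 = C(12,3).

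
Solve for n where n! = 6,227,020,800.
n! is strictly increasing. 11! = 39,916,800, 12! = 479,001,600, 13! = 6,227,020,800 ✓. So n = 13.

Answer: 13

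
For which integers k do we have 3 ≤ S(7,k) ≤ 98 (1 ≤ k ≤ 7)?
2, 6

Reasoning: S(7,1)=1; S(7,2)=63; S(7,3)=301; S(7,4)=350; S(7,5)=140; S(7,6)=21; S(7,7)=1. So valid k = 2, 6.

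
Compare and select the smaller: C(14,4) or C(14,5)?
C(14,4)

C(14,4)=1,001, C(14,5)=2,002.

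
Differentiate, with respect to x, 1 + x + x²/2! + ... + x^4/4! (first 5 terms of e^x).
1 + x + x²/2! + ... + x^3/3!

Explanation: Differentiating term by term gives the first 4 terms of e^x.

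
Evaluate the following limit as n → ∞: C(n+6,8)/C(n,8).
1

Reasoning: Both numerator and denominator grow as n^8/8! for large n, so the ratio → 1.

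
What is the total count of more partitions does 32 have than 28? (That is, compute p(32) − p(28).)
4,631

Pentagonal recurrence p(n) = p(n−1) + p(n−2) − p(n−5) − p(n−7) + …: p(32) = p(31) + p(30) − p(27) − p(25) + p(20) + p(17) − p(10) − p(6) = 6,842 + 5,604 − 3,010 − 1,958 + 627 + 297 − 42 − 11 = 8,349.
p(28) = p(27) + p(26) − p(23) − p(21) + p(16) + p(13) − p(6) − p(2) = 3,010 + 2,436 − 1,255 − 792 + 231 + 101 − 11 − 2 = 3,718.
Difference = 8,349 − 3,718 = 4,631.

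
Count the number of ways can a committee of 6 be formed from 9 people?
84

C(9,6) = 9! / (6! × (9-6)!)
         = 9! / (6! × 3!)
         = 84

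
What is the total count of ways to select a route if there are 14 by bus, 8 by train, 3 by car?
25

Reasoning: By the addition principle: 14 + 8 + 3 = 25.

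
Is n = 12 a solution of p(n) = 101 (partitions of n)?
No

Solution: Pentagonal recurrence p(n) = p(n−1) + p(n−2) − p(n−5) − p(n−7) + …: p(12) = p(11) + p(10) − p(7) − p(5) + p(0) = 56 + 42 − 15 − 7 + 1 = 77, which does not equal 101.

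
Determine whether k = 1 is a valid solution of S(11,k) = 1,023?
No

Reasoning: S(11,1) = 1·S(10,1) + S(10,0) = 1·1 + 0 = 1, which does not equal 1,023.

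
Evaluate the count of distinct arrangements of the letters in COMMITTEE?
45,360

Reasoning: Word has 9 letters (C=1, O=1, M=2, I=1, T=2, E=2). Arrangements: 9!/Π(k!) = 45,360.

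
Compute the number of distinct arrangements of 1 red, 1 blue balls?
2
Multinomial: 2!/(1! × 1!) = 2.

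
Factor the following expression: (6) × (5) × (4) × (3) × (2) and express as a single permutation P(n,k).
P(6,5) = 6!/(1)!

Reasoning: Product of 5 consecutive descending integers starting at 6: P(6,5) = 6!/1! = 720.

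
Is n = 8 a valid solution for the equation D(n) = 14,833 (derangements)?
Yes

Explanation: D(8) = (8-1)·[D(7) + D(6)] = 7·[1,854 + 265] = 14,833, which equals 14,833.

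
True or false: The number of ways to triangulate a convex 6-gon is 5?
False
Triangulations of a convex 6-gon are counted by the Catalan number C_4: C_4 = C(8,4)/(4+1) = 70/5 = 14.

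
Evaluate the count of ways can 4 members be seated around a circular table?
6

Solution: Circular arrangements: (4-1)! = 6.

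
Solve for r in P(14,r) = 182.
2

P(14,r) = 14·13·…·(14−r+1), a product of r factors. Multiplying down from 14: 14 = 14; 14·13 = 182 ✓ (2 factors). So r = 2.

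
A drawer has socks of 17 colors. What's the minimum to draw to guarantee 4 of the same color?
52

Working:
Worst case: 3 of each = 51. One more: 52.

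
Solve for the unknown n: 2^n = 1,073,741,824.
30

1,073,741,824 = 1,024 × 1,024 × 1,024 = 2^10 × 2^10 × 2^10 = 2^30, so n = 30.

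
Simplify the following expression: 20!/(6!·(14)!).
38,760
This is C(20,6) = 38,760.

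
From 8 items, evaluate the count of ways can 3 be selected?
56

C(8,3) = 8! / (3! × (8-3)!)
         = 8! / (3! × 5!)
         = 56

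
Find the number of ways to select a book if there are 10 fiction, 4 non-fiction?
14

Explanation: By the addition principle: 10 + 4 = 14.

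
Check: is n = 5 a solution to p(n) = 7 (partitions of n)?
Yes
Pentagonal recurrence p(n) = p(n−1) + p(n−2) − p(n−5) − p(n−7) + …: p(5) = p(4) + p(3) − p(0) = 5 + 3 − 1 = 7, which equals 7.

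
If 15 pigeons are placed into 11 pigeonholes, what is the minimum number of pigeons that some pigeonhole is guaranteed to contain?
Pigeonhole: ⌈15/11⌉ = 2.
Final answer: 2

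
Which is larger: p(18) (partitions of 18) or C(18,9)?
C(18,9)

Working:
Pentagonal recurrence p(n) = p(n−1) + p(n−2) − p(n−5) − p(n−7) + …: p(18) = p(17) + p(16) − p(13) − p(11) + p(6) + p(3) = 297 + 231 − 101 − 56 + 11 + 3 = 385; C(18,9) = 48,620.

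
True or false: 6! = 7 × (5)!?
6! = 6 × 5! = 720, but 7 × 5! = 840.
Final answer: False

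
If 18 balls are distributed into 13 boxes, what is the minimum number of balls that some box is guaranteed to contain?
2

Solution: Pigeonhole: ⌈18/13⌉ = 2.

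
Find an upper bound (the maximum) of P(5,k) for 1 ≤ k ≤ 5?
120

Reasoning: P(5,k) increases in k, so maximum at k = 5: 5! = 120.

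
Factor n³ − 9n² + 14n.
n(n − 2)(n − 7)

n³ − 9n² + 14n = n(n² − 9n + 14) = n(n − 2)(n − 7).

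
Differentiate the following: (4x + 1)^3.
12(4x + 1)^2

Explanation: Chain rule: 3(4x+1)^{2} × 4 = 12(4x+1)^{2}.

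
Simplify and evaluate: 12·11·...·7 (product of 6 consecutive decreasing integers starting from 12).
This is P(12,6) = 12!/(6)! = 665,280.
Final answer: 665,280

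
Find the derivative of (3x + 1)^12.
Chain rule: 12(3x+1)^{11} × 3 = 36(3x+1)^{11}.

Answer: 36(3x + 1)^11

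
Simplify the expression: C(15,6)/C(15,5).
5/3

Explanation: C(n,k+1)/C(n,k) = (n−k)/(k+1). Here (15−5)/(5+1) = 10/6 = 5/3.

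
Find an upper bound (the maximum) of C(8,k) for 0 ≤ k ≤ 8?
70
Maximum at k = 4: C(8,4) = 70.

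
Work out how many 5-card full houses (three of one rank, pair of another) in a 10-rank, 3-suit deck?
270

Working:
Triple rank: 10. Triple suits: C(3,3)=1. Pair rank: 9. Pair suits: C(3,2)=3. Total: 270.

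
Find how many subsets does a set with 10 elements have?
Each element can be included or excluded: 2^10 = 1,024.
Final answer: 1,024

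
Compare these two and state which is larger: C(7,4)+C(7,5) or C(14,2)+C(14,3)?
C(14,2)+C(14,3)

Explanation: First=56, Second=455.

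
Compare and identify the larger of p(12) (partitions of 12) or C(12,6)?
C(12,6)

Explanation: Pentagonal recurrence p(n) = p(n−1) + p(n−2) − p(n−5) − p(n−7) + …: p(12) = p(11) + p(10) − p(7) − p(5) + p(0) = 56 + 42 − 15 − 7 + 1 = 77; C(12,6) = 924.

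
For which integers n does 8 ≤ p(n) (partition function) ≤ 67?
6, 7, 8, 9, 10, 11
Tabulating p(n) via p(n) = p(n−1) + p(n−2) − p(n−5) − p(n−7) + …: p(5)=7; p(6)=11; p(7)=15; p(8)=22; p(9)=30; p(10)=42; p(11)=56; p(12)=77. So valid n = 6, 7, 8, 9, 10, 11.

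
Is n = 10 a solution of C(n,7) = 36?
No

Working:
C(10,7) = 10·9·8·7·6·5·4/7! = 604,800/5,040 = 120, which does not equal 36.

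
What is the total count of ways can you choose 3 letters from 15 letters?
455
C(15,3) = 15! / (3! × (15-3)!)
         = 15! / (3! × 12!)
         = 455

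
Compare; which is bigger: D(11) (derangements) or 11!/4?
D(11)

Reasoning: D(11) = (11-1)·[D(10) + D(9)] = 10·[1,334,961 + 133,496] = 14,684,570; 11!/4 = 39,916,800/4 = 9,979,200.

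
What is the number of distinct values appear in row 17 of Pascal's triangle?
9

Row 17 has entries C(17,0)..C(17,17); by symmetry C(17,k)=C(17,17-k), giving 9 distinct values.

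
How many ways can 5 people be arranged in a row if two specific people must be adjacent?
48

Reasoning: Treat pair as unit: (5-1)! arrangements × 2 internal orders = 48.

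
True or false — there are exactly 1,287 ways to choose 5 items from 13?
True

Explanation: C(13,5) = 1,287.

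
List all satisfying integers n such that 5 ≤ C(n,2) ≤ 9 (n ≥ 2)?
4
C(3,2)=3; C(4,2)=6; C(5,2)=10. So valid n = 4.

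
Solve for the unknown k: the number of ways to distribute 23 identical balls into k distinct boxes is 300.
Stars and bars: the count is C(23+k−1, k−1), increasing in k. k=2: C(24,1) = 24, k=3: C(25,2) = 300 ✓. So k = 3.

Answer: 3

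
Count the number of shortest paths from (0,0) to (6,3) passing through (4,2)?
45

Reasoning: To (4,2): C(6,4)=15. From there: C(3,2)=3. Total: 45.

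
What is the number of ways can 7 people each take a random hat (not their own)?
1,854

Using D(n) = (n-1)[D(n-1) + D(n-2)]:
D(7) = (7-1) × [D(6) + D(5)]
      = 6 × [265 + 44]
      = 6 × 309
      = 1,854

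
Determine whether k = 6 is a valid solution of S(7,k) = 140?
S(7,6) = 6·S(6,6) + S(6,5) = 6·1 + 15 = 21, which does not equal 140.

Answer: No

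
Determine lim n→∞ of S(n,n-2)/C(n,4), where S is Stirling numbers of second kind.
3
The leading term of S(n,n-2) as a polynomial in n is (3)!!·C(n,4), so the ratio → (3)!! = 3.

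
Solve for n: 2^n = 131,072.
131,072 = 1,024 × 128 = 2^10 × 2^7 = 2^17, so n = 17.
Final answer: 17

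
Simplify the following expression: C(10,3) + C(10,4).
330

Working:
By Pascal's identity: C(11,4) = 330.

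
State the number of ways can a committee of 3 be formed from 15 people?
455
C(15,3) = 15! / (3! × (15-3)!)
         = 15! / (3! × 12!)
         = 455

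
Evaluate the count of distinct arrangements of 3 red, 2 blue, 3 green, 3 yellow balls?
92,400
Multinomial: 11!/(3! × 2! × 3! × 3!) = 92,400.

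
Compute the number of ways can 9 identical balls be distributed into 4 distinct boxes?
220
C(9+4-1, 4-1) = C(12, 3) = 220.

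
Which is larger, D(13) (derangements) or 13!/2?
13!/2

Solution: D(13) = (13-1)·[D(12) + D(11)] = 12·[176,214,841 + 14,684,570] = 2,290,792,932; 13!/2 = 6,227,020,800/2 = 3,113,510,400.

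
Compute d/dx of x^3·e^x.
Product rule: d/dx[x^3]·e^x + x^3·d/dx[e^x] = 3x^{2}e^x + x^3e^x.
Final answer: (3x^2 + x^3)e^x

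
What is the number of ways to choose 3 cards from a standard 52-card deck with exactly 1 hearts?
13 hearts and 39 non-hearts: C(13,1) × C(39,2) = 13 × 741 = 9,633.

Answer: 9,633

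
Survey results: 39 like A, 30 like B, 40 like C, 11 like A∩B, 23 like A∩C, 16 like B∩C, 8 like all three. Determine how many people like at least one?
67
|A∪B∪C| = 39+30+40-11-23-16+8 = 67.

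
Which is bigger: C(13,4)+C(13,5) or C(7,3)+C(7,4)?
C(13,4)+C(13,5)

First=2,002, Second=70.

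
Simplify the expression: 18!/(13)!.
This equals 18×17×...×14 = 1,028,160.

Answer: 1,028,160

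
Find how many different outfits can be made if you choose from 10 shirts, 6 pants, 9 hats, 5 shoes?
By the multiplication principle: 10 × 6 × 9 × 5 = 2,700.
Final answer: 2,700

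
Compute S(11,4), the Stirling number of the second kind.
Using the Stirling recurrence: S(n,k) = k·S(n-1,k) + S(n-1,k-1)
S(11,4) = 4·S(10,4) + S(10,3)
         = 4·34105 + 9330
         = 136420 + 9330
         = 145,750

Answer: 145,750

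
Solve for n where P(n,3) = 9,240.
22

Working:
P(n,3) = n(n−1)(n−2) is increasing in n; n(n−1)(n−2) ≈ (n−1)^3 = 9,240 gives n ≈ 22.0. Check: P(20,3) = 6,840, P(21,3) = 7,980, P(22,3) = 9,240 ✓. So n = 22.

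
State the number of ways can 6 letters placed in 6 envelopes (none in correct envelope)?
265

Working:
Using D(n) = (n-1)[D(n-1) + D(n-2)]:
D(6) = (6-1) × [D(5) + D(4)]
      = 5 × [44 + 9]
      = 5 × 53
      = 265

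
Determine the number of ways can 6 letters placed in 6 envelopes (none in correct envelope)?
265

Reasoning: Using D(n) = (n-1)[D(n-1) + D(n-2)]:
D(6) = (6-1) × [D(5) + D(4)]
      = 5 × [44 + 9]
      = 5 × 53
      = 265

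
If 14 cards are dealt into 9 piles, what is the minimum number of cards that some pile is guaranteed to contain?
2

Pigeonhole: ⌈14/9⌉ = 2.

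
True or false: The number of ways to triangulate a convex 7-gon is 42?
True

Triangulations of a convex 7-gon are counted by the Catalan number C_5: C_5 = C(10,5)/(5+1) = 252/6 = 42.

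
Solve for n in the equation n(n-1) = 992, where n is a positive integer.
32

Working:
n² − n − 992 = 0, so n = (1 ± √(1 + 4·992))/2 = (1 ± √3,969)/2 = (1 ± 63)/2, i.e. n = 32 or n = -31. Taking the positive root, n = 32 (check: 32×31 = 992).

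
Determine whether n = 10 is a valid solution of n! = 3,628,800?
Yes

Reasoning: 10! = 10·9! = 10·362,880 = 3,628,800, which equals 3,628,800.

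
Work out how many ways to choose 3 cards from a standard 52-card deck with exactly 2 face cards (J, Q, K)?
2,640

Reasoning: 12 face cards and 40 non-face cards: C(12,2) × C(40,1) = 66 × 40 = 2,640.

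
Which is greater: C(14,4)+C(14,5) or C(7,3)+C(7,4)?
C(14,4)+C(14,5)

Working:
First=3,003, Second=70.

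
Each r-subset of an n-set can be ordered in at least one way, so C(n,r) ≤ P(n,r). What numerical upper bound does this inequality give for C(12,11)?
479,001,600

Reasoning: P(12,11) = 12·11·10·9·8·7·6·5·4·3·2 = 479,001,600, so C(12,11) ≤ 479,001,600. (The bound is loose by a factor of 11! = 39,916,800: C(12,11) = 479,001,600/39,916,800 = 12.)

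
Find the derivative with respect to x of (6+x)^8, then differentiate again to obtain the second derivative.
First derivative: 8(6+x)^{7}. Second derivative: 8·7·(6+x)^{6} = 56(6+x)^{6}.

Answer: 56(6+x)^6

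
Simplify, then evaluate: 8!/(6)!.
56

Working:
This equals 8×7 = 56.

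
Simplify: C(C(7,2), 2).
210

C(7,2) = 21, then C(21, 2) = 210.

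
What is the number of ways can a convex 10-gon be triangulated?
Using the Catalan number formula: C_n = C(2n, n) / (n+1)
C_8 = C(16, 8) / (8+1)
     = 12870 / 9
     = 1,430

Answer: 1,430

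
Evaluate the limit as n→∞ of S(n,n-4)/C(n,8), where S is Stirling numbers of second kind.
105

The leading term of S(n,n-4) as a polynomial in n is (7)!!·C(n,8), so the ratio → (7)!! = 105.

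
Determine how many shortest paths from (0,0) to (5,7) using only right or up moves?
Choose 5 rights from 12 moves: C(12,5) = 792.

Answer: 792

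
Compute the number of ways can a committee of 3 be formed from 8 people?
C(8,3) = 8! / (3! × (8-3)!)
         = 8! / (3! × 5!)
         = 56
Final answer: 56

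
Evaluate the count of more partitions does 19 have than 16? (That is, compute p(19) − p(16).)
259

Pentagonal recurrence p(n) = p(n−1) + p(n−2) − p(n−5) − p(n−7) + …: p(19) = p(18) + p(17) − p(14) − p(12) + p(7) + p(4) = 385 + 297 − 135 − 77 + 15 + 5 = 490.
p(16) = p(15) + p(14) − p(11) − p(9) + p(4) + p(1) = 176 + 135 − 56 − 30 + 5 + 1 = 231.
Difference = 490 − 231 = 259.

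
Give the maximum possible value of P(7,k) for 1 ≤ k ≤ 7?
5,040

Reasoning: P(7,k) increases in k, so maximum at k = 7: 7! = 5,040.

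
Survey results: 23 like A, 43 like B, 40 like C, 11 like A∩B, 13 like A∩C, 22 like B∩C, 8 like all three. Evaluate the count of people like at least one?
68
|A∪B∪C| = 23+43+40-11-13-22+8 = 68.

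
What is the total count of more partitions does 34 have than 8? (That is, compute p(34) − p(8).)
12,288

Pentagonal recurrence p(n) = p(n−1) + p(n−2) − p(n−5) − p(n−7) + …: p(34) = p(33) + p(32) − p(29) − p(27) + p(22) + p(19) − p(12) − p(8) = 10,143 + 8,349 − 4,565 − 3,010 + 1,002 + 490 − 77 − 22 = 12,310.
p(8) = p(7) + p(6) − p(3) − p(1) = 15 + 11 − 3 − 1 = 22.
Difference = 12,310 − 22 = 12,288.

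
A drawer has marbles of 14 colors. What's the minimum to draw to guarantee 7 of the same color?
85

Working:
Worst case: 6 of each = 84. One more: 85.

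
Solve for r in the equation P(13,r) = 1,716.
3

Reasoning: P(13,r) = 13·12·…·(13−r+1), a product of r factors. Multiplying down from 13: 13 = 13; 13·12 = 156; 13·12·11 = 1,716 ✓ (3 factors). So r = 3.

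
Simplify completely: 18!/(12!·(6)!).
18,564

Working:
This is C(18,12) = 18,564.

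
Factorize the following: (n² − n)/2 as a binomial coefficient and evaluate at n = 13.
C(n,2); C(13,2) = 78
(n² − n)/2 = n(n−1)/2 = C(n,2). At n = 13: C(13,2) = 78.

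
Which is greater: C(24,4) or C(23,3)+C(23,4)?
Equal
By Pascal's identity: C(24,4) = C(23,3)+C(23,4) = 10,626. Equal.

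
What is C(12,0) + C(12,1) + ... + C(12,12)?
Sum of binomial coefficients = 2^12 = 4,096.
Final answer: 4,096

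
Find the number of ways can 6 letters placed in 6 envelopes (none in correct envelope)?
265

Reasoning: Using D(n) = (n-1)[D(n-1) + D(n-2)]:
D(6) = (6-1) × [D(5) + D(4)]
      = 5 × [44 + 9]
      = 5 × 53
      = 265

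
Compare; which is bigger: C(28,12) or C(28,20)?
C(28,12)

Explanation: C(28,12)=30,421,755, C(28,20)=3,108,105.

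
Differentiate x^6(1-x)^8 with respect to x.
Product rule: 6x^{5}(1-x)^{8} + x^6·(-8)(1-x)^{7}.
Final answer: 6x^5(1-x)^8 - 8x^6(1-x)^7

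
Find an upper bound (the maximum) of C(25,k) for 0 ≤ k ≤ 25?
Maximum at k = 12 or k = 13: C(25,12) = 5,200,300.

Answer: 5,200,300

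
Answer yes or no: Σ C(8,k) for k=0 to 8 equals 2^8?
Binomial theorem: Σ C(8,k) = (1+1)^8 = 2^8 = 256; RHS 2^8 = 256.

Answer: Yes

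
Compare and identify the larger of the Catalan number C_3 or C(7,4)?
C(7,4)

Reasoning: C_3 = C(6,3)/(3+1) = 20/4 = 5; C(7,4) = 35.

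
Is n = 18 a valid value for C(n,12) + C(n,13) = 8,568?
C(18,12) + C(18,13) = 18,564 + 8,568 = 27,132, which does not equal 8,568.
Final answer: No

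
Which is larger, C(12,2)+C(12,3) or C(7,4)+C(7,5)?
First=286, Second=56.
Final answer: C(12,2)+C(12,3)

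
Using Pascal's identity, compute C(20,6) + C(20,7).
116,280

Solution: C(20,6) + C(20,7) = C(21,7) = 116,280.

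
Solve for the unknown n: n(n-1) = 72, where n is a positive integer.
9

Reasoning: n² − n − 72 = 0, so n = (1 ± √(1 + 4·72))/2 = (1 ± √289)/2 = (1 ± 17)/2, i.e. n = 9 or n = -8. Taking the positive root, n = 9 (check: 9×8 = 72).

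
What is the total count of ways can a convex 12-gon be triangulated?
Using the Catalan number formula: C_n = C(2n, n) / (n+1)
C_10 = C(20, 10) / (10+1)
     = 184756 / 11
     = 16,796
Final answer: 16,796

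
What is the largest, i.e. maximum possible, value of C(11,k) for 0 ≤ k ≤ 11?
Maximum at k = 5 or k = 6: C(11,5) = 462.
Final answer: 462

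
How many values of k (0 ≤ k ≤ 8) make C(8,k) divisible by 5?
1

Reasoning: Checking C(8,k) mod 5 for k = 0..8: divisible at k = 4. That's 1 values.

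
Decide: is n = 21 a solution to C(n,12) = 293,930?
C(21,12) = 21·20·19·18·17·16·15·14·13·12·11·10/12! = 140,792,940,288,000/479,001,600 = 293,930, which equals 293,930.

Answer: Yes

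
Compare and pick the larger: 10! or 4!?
10!

Reasoning: 10!=3,628,800, 4!=24. 10! > 4!.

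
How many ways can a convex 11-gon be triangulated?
4,862

Using the Catalan number formula: C_n = C(2n, n) / (n+1)
C_9 = C(18, 9) / (9+1)
     = 48620 / 10
     = 4,862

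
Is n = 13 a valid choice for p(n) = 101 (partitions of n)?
Yes

Reasoning: Pentagonal recurrence p(n) = p(n−1) + p(n−2) − p(n−5) − p(n−7) + …: p(13) = p(12) + p(11) − p(8) − p(6) + p(1) = 77 + 56 − 22 − 11 + 1 = 101, which equals 101.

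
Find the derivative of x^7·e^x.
Product rule: d/dx[x^7]·e^x + x^7·d/dx[e^x] = 7x^{6}e^x + x^7e^x.

Answer: (7x^6 + x^7)e^x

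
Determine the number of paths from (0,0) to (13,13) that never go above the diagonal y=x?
742,900

Working:
Counted by the Catalan number C_13: C_13 = C(26,13)/(13+1) = 10,400,600/14 = 742,900.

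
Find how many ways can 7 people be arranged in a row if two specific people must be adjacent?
Treat pair as unit: (7-1)! arrangements × 2 internal orders = 1,440.
Final answer: 1,440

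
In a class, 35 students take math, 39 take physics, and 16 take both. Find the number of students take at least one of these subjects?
58

Working:
|A∪B| = |A|+|B|-|A∩B| = 35+39-16 = 58.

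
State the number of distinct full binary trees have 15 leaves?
Using the Catalan number formula: C_n = C(2n, n) / (n+1)
C_14 = C(28, 14) / (14+1)
     = 40116600 / 15
     = 2,674,440

Answer: 2,674,440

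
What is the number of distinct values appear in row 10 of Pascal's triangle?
6

Reasoning: Row 10 has entries C(10,0)..C(10,10); by symmetry C(10,k)=C(10,10-k), giving 6 distinct values.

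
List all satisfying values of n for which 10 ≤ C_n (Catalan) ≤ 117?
4, 5

C_3=5; C_4=14; C_5=42; C_6=132. So valid n = 4, 5.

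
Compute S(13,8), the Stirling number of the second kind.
1,899,612

Solution: Using the Stirling recurrence: S(n,k) = k·S(n-1,k) + S(n-1,k-1)
S(13,8) = 8·S(12,8) + S(12,7)
         = 8·159027 + 627396
         = 1272216 + 627396
         = 1,899,612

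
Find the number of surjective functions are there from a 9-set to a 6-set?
1,905,120
Onto functions = 6! × S(9,6)
First compute S(9,6) via recurrence:
Using the Stirling recurrence: S(n,k) = k·S(n-1,k) + S(n-1,k-1)
S(9,6) = 6·S(8,6) + S(8,5)
         = 6·266 + 1050
         = 1596 + 1050
         = 2,646
Then: 720 × 2646 = 1,905,120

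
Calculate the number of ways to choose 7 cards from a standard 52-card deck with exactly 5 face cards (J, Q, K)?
617,760

Explanation: 12 face cards and 40 non-face cards: C(12,5) × C(40,2) = 792 × 780 = 617,760.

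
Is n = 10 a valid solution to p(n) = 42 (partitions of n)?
Yes

Pentagonal recurrence p(n) = p(n−1) + p(n−2) − p(n−5) − p(n−7) + …: p(10) = p(9) + p(8) − p(5) − p(3) = 30 + 22 − 7 − 3 = 42, which equals 42.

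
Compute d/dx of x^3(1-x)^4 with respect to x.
3x^2(1-x)^4 - 4x^3(1-x)^3

Product rule: 3x^{2}(1-x)^{4} + x^3·(-4)(1-x)^{3}.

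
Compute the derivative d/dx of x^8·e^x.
Product rule: d/dx[x^8]·e^x + x^8·d/dx[e^x] = 8x^{7}e^x + x^8e^x.

Answer: (8x^7 + x^8)e^x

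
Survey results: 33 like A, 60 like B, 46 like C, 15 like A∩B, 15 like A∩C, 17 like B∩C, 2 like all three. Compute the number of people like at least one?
94

|A∪B∪C| = 33+60+46-15-15-17+2 = 94.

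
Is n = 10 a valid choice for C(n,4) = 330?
No

C(10,4) = 10·9·8·7/4! = 5,040/24 = 210, which does not equal 330.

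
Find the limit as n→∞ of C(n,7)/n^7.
1/5040

Working:
C(n,7) ≈ n^7/7! for large n. Limit = 1/7! = 1/5040.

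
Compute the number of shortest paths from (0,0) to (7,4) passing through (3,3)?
100

To (3,3): C(6,3)=20. From there: C(5,4)=5. Total: 100.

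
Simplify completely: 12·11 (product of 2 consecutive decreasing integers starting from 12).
This is P(12,2) = 12!/(10)! = 132.

Answer: 132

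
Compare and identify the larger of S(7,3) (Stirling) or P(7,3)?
S(7,3)

Solution: S(7,3) = 3·S(6,3) + S(6,2) = 3·90 + 31 = 301; P(7,3) = 210.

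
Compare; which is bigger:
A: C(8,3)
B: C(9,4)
B

A=C(8,3)=56, B=C(9,4)=126.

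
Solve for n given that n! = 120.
n! is strictly increasing. 3! = 6, 4! = 24, 5! = 120 ✓. So n = 5.
Final answer: 5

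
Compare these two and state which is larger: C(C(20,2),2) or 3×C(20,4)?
C(C(20,2),2)
C(C(20,2),2)=17,955, 3×C(20,4)=14,535.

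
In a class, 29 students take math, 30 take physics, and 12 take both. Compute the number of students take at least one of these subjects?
47

|A∪B| = |A|+|B|-|A∩B| = 29+30-12 = 47.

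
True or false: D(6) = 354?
False

Reasoning: Derangements of 6 elements: D(6) = (6-1)·[D(5) + D(4)] = 5·[44 + 9] = 265.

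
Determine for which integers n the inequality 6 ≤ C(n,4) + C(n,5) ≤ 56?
5, 6, 7

Solution: C(4,4)+C(4,5)=1; C(5,4)+C(5,5)=6; C(6,4)+C(6,5)=21; C(7,4)+C(7,5)=56; C(8,4)+C(8,5)=126. So valid n = 5, 6, 7.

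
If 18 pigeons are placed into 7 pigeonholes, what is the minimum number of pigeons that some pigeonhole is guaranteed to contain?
3

Explanation: Pigeonhole: ⌈18/7⌉ = 3.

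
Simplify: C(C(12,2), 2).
2,145

Solution: C(12,2) = 66, then C(66, 2) = 2,145.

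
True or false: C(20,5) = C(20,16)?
False

Explanation: C(20,5) = 15,504 but C(20,16) = 4,845; symmetry gives C(20,5) = C(20,15), not C(20,16).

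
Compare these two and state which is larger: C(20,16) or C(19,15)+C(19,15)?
C(19,15)+C(19,15)

Working:
C(20,16)=4,845; C(19,15)+C(19,15)=3,876+3,876=7,752.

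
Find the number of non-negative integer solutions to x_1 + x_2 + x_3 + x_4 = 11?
C(11+4-1, 4-1) = 364.

Answer: 364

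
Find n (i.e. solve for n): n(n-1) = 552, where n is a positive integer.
n² − n − 552 = 0, so n = (1 ± √(1 + 4·552))/2 = (1 ± √2,209)/2 = (1 ± 47)/2, i.e. n = 24 or n = -23. Taking the positive root, n = 24 (check: 24×23 = 552).

Answer: 24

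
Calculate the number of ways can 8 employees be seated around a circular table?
Circular arrangements: (8-1)! = 5,040.
Final answer: 5,040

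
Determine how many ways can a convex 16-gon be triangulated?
Using the Catalan number formula: C_n = C(2n, n) / (n+1)
C_14 = C(28, 14) / (14+1)
     = 40116600 / 15
     = 2,674,440

Answer: 2,674,440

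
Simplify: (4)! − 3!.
18
(4)! − 3! = (4)·3! − 3! = (4−1)·3! = 3·3! = 18.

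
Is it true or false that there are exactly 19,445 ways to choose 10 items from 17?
C(17,10) = 19,448 ≠ 19445.

Answer: False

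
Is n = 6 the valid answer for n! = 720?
Yes

Working:
6! = 6·5! = 6·120 = 720, which equals 720.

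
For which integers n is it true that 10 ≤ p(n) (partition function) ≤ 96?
6, 7, 8, 9, 10, 11, 12

Working:
Tabulating p(n) via p(n) = p(n−1) + p(n−2) − p(n−5) − p(n−7) + …: p(5)=7; p(6)=11; p(7)=15; p(8)=22; p(9)=30; p(10)=42; p(11)=56; p(12)=77; p(13)=101. So valid n = 6, 7, 8, 9, 10, 11, 12.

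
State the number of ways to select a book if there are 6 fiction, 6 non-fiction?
12

Solution: By the addition principle: 6 + 6 = 12.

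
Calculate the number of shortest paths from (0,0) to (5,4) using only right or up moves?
126

Working:
Choose 5 rights from 9 moves: C(9,5) = 126.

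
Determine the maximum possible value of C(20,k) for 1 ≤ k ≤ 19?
184,756

Solution: C(20,k) is maximised at the centre of the row: C(20,10) = 184,756.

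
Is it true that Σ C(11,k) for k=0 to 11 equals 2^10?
False

Reasoning: Binomial theorem: Σ C(11,k) = (1+1)^11 = 2^11 = 2,048; RHS 2^10 = 1,024.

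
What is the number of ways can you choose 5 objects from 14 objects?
2,002

Working:
C(14,5) = 14! / (5! × (14-5)!)
         = 14! / (5! × 9!)
         = 2,002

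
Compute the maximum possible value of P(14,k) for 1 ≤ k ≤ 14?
87,178,291,200

Reasoning: P(14,k) increases in k, so maximum at k = 14: 14! = 87,178,291,200.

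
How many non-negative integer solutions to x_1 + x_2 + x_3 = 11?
C(11+3-1, 3-1) = 78.

Answer: 78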